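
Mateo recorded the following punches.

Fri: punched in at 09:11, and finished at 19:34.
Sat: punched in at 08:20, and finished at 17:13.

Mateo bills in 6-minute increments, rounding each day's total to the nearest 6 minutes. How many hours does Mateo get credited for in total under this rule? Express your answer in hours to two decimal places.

19.30 hours

Fri: 09:11–19:34 = 10 h 23 min → rounds to 10 h 24 min
Sat: 08:20–17:13 = 8 h 53 min → rounds to 8 h 54 min
Total credited: 19 h 18 min.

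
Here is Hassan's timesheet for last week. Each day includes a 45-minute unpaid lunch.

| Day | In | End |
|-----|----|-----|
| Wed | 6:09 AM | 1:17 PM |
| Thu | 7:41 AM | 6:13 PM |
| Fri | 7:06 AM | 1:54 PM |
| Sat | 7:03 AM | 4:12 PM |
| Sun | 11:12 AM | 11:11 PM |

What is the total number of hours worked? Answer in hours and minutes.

41 h 51 min

Wed: 6:09 AM–1:17 PM = 7 h 8 min; less 45 min break → 6 h 23 min
Thu: 7:41 AM–6:13 PM = 10 h 32 min; less 45 min break → 9 h 47 min
Fri: 7:06 AM–1:54 PM = 6 h 48 min; less 45 min break → 6 h 3 min
Sat: 7:03 AM–4:12 PM = 9 h 9 min; less 45 min break → 8 h 24 min
Sun: 11:12 AM–11:11 PM = 11 h 59 min; less 45 min break → 11 h 14 min
Total: 6 h 23 min + 9 h 47 min + 6 h 3 min + 8 h 24 min + 11 h 14 min = 41 h 51 min.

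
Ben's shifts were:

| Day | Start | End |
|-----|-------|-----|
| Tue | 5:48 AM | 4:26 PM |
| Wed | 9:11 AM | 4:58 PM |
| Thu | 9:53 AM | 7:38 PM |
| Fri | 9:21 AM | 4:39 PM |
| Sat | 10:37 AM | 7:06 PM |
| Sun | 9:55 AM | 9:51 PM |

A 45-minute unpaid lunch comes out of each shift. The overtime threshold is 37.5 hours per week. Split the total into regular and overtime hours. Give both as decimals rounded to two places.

Regular 37.50 hours, overtime 13.88 hours

Tue: 5:48 AM–4:26 PM = 10 h 38 min; less 45 min break → 9 h 53 min
Wed: 9:11 AM–4:58 PM = 7 h 47 min; less 45 min break → 7 h 2 min
Thu: 9:53 AM–7:38 PM = 9 h 45 min; less 45 min break → 9 h 0 min
Fri: 9:21 AM–4:39 PM = 7 h 18 min; less 45 min break → 6 h 33 min
Sat: 10:37 AM–7:06 PM = 8 h 29 min; less 45 min break → 7 h 44 min
Sun: 9:55 AM–9:51 PM = 11 h 56 min; less 45 min break → 11 h 11 min
Total worked: 51 h 23 min = 51.38 h.
Threshold 37.5 h → overtime 13 h 53 min, regular 37 h 30 min.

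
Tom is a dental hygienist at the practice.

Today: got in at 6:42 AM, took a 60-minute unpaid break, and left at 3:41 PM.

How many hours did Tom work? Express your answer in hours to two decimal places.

7.98 hours

Today: 6:42 AM–3:41 PM = 8 h 59 min; less 60 min break → 7 h 59 min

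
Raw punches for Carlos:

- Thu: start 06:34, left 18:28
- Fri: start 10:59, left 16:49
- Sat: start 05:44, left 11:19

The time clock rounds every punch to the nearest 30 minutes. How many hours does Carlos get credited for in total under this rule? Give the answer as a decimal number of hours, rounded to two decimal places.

24.00 hours

Thu: in 06:34→06:30, out 18:28→18:30; 12 h 0 min
Fri: in 10:59→11:00, out 16:49→17:00; 6 h 0 min
Sat: in 05:44→05:30, out 11:19→11:30; 6 h 0 min
Total credited: 24 h 0 min.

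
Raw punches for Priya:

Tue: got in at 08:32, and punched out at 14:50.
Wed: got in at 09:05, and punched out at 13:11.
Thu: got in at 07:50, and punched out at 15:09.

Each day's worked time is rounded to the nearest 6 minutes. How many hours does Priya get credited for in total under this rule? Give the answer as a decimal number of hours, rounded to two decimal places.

17.70 hours

Tue: 08:32–14:50 = 6 h 18 min → rounds to 6 h 18 min
Wed: 09:05–13:11 = 4 h 6 min → rounds to 4 h 6 min
Thu: 07:50–15:09 = 7 h 19 min → rounds to 7 h 18 min
Total credited: 17 h 42 min.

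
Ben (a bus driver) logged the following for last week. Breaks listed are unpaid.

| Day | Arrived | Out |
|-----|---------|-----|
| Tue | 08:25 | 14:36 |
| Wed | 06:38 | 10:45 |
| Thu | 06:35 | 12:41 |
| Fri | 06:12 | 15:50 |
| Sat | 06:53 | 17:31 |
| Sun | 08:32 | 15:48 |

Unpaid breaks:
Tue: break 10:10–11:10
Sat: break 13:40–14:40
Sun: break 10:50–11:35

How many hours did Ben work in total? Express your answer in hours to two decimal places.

Tue: 08:25–14:36 = 6 h 11 min; less 60 min break → 5 h 11 min
Wed: 06:38–10:45 = 4 h 7 min
Thu: 06:35–12:41 = 6 h 6 min
Fri: 06:12–15:50 = 9 h 38 min
Sat: 06:53–17:31 = 10 h 38 min; less 60 min break → 9 h 38 min
Sun: 08:32–15:48 = 7 h 16 min; less 45 min break → 6 h 31 min
Total: 5 h 11 min + 4 h 7 min + 6 h 6 min + 9 h 38 min + 9 h 38 min + 6 h 31 min = 41 h 11 min.

41.18 hours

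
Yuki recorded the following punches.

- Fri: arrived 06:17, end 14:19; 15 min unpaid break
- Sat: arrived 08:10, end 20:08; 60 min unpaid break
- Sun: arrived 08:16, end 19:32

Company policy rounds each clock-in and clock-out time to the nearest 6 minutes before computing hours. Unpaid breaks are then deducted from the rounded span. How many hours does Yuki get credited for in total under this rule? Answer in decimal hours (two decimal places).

Fri: in 06:17→06:18, out 14:19→14:18; 8 h 0 min − 15 min = 7 h 45 min
Sat: in 08:10→08:12, out 20:08→20:06; 11 h 54 min − 60 min = 10 h 54 min
Sun: in 08:16→08:18, out 19:32→19:30; 11 h 12 min
Total credited: 29 h 51 min.

29.85 hours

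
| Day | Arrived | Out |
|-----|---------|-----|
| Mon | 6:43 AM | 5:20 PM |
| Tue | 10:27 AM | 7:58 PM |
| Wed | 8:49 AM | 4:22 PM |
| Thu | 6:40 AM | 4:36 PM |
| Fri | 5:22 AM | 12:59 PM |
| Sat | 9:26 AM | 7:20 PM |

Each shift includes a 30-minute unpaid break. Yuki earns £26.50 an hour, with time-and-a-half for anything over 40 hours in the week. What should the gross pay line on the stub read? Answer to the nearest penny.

£1542.30

Mon: 6:43 AM–5:20 PM = 10 h 37 min; less 30 min break → 10 h 7 min
Tue: 10:27 AM–7:58 PM = 9 h 31 min; less 30 min break → 9 h 1 min
Wed: 8:49 AM–4:22 PM = 7 h 33 min; less 30 min break → 7 h 3 min
Thu: 6:40 AM–4:36 PM = 9 h 56 min; less 30 min break → 9 h 26 min
Fri: 5:22 AM–12:59 PM = 7 h 37 min; less 30 min break → 7 h 7 min
Sat: 9:26 AM–7:20 PM = 9 h 54 min; less 30 min break → 9 h 24 min
Total worked: 52 h 8 min = 3128 min.
Regular 40 h 0 min = 2400 min at £26.50/h; overtime 12 h 8 min = 728 min at £39.75/h.
Pay = (2400 × £26.50 + 728 × £39.75) ÷ 60 = £1542.30.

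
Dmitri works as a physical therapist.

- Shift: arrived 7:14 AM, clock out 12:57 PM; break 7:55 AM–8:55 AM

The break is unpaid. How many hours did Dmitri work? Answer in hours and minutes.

4 h 43 min

Shift: 7:14 AM–12:57 PM = 5 h 43 min; less 60 min break → 4 h 43 min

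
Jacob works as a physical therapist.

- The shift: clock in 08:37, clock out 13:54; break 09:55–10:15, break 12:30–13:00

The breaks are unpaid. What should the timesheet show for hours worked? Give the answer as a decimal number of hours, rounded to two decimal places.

4.45 hours

The shift: 08:37–13:54 = 5 h 17 min; less 50 min break → 4 h 27 min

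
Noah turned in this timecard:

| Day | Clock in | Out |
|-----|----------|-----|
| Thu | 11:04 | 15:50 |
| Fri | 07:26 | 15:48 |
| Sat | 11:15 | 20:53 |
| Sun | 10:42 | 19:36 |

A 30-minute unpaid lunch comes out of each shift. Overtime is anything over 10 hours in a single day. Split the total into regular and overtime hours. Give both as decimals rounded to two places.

Thu: 11:04–15:50 = 4 h 46 min; less 30 min break → 4 h 16 min
Fri: 07:26–15:48 = 8 h 22 min; less 30 min break → 7 h 52 min
Sat: 11:15–20:53 = 9 h 38 min; less 30 min break → 9 h 8 min
Sun: 10:42–19:36 = 8 h 54 min; less 30 min break → 8 h 24 min
Thu reg 4 h 16 min / OT 0 h 0 min; Fri reg 7 h 52 min / OT 0 h 0 min; Sat reg 9 h 8 min / OT 0 h 0 min; Sun reg 8 h 24 min / OT 0 h 0 min.
Totals: regular 29 h 40 min, overtime 0 h 0 min.

Regular 29.67 hours, overtime 0.00 hours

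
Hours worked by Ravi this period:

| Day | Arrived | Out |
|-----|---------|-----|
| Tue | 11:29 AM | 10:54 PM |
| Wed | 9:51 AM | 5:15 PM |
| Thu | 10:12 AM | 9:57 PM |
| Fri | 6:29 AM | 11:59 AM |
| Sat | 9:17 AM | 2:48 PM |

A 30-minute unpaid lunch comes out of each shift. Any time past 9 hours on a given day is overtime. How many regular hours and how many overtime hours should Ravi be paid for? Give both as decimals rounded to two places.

Tue: 11:29 AM–10:54 PM = 11 h 25 min; less 30 min break → 10 h 55 min
Wed: 9:51 AM–5:15 PM = 7 h 24 min; less 30 min break → 6 h 54 min
Thu: 10:12 AM–9:57 PM = 11 h 45 min; less 30 min break → 11 h 15 min
Fri: 6:29 AM–11:59 AM = 5 h 30 min; less 30 min break → 5 h 0 min
Sat: 9:17 AM–2:48 PM = 5 h 31 min; less 30 min break → 5 h 1 min
Tue reg 9 h 0 min / OT 1 h 55 min; Wed reg 6 h 54 min / OT 0 h 0 min; Thu reg 9 h 0 min / OT 2 h 15 min; Fri reg 5 h 0 min / OT 0 h 0 min; Sat reg 5 h 1 min / OT 0 h 0 min.
Totals: regular 34 h 55 min, overtime 4 h 10 min.

Regular 34.92 hours, overtime 4.17 hours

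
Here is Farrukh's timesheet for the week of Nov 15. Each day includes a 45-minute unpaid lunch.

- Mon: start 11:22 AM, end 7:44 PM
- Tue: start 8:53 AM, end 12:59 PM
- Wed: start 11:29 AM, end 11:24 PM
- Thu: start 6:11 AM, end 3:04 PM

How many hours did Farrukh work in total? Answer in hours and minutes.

30 h 16 min

Mon: 11:22 AM–7:44 PM = 8 h 22 min; less 45 min break → 7 h 37 min
Tue: 8:53 AM–12:59 PM = 4 h 6 min; less 45 min break → 3 h 21 min
Wed: 11:29 AM–11:24 PM = 11 h 55 min; less 45 min break → 11 h 10 min
Thu: 6:11 AM–3:04 PM = 8 h 53 min; less 45 min break → 8 h 8 min
Total: 7 h 37 min + 3 h 21 min + 11 h 10 min + 8 h 8 min = 30 h 16 min.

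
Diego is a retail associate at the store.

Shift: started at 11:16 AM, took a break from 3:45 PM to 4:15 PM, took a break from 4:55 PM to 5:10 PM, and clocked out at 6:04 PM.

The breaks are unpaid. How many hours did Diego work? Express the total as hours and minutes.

Shift: 11:16 AM–6:04 PM = 6 h 48 min; less 45 min break → 6 h 3 min

6 h 3 min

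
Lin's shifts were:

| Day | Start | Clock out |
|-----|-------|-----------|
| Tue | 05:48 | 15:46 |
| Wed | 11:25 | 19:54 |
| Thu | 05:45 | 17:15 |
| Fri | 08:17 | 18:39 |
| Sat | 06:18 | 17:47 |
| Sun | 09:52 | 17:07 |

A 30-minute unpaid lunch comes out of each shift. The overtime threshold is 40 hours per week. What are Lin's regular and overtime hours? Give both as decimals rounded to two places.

Regular 40.00 hours, overtime 16.05 hours

Tue: 05:48–15:46 = 9 h 58 min; less 30 min break → 9 h 28 min
Wed: 11:25–19:54 = 8 h 29 min; less 30 min break → 7 h 59 min
Thu: 05:45–17:15 = 11 h 30 min; less 30 min break → 11 h 0 min
Fri: 08:17–18:39 = 10 h 22 min; less 30 min break → 9 h 52 min
Sat: 06:18–17:47 = 11 h 29 min; less 30 min break → 10 h 59 min
Sun: 09:52–17:07 = 7 h 15 min; less 30 min break → 6 h 45 min
Total worked: 56 h 3 min = 56.05 h.
Threshold 40 h → overtime 16 h 3 min, regular 40 h 0 min.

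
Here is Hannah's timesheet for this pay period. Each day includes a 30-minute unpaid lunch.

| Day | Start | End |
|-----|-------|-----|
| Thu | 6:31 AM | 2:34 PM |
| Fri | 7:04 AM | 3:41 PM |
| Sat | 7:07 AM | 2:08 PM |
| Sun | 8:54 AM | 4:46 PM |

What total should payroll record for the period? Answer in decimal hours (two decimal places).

29.55 hours

Thu: 6:31 AM–2:34 PM = 8 h 3 min; less 30 min break → 7 h 33 min
Fri: 7:04 AM–3:41 PM = 8 h 37 min; less 30 min break → 8 h 7 min
Sat: 7:07 AM–2:08 PM = 7 h 1 min; less 30 min break → 6 h 31 min
Sun: 8:54 AM–4:46 PM = 7 h 52 min; less 30 min break → 7 h 22 min
Total: 7 h 33 min + 8 h 7 min + 6 h 31 min + 7 h 22 min = 29 h 33 min.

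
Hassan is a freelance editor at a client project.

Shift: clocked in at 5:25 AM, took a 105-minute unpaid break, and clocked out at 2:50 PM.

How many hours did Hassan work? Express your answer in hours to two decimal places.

Shift: 5:25 AM–2:50 PM = 9 h 25 min; less 105 min break → 7 h 40 min

7.67 hours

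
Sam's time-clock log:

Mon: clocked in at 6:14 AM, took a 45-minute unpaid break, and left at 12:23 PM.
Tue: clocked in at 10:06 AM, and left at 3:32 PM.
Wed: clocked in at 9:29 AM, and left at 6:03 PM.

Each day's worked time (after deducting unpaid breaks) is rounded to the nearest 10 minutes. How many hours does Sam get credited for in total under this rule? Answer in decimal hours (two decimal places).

Mon: 6:14 AM–12:23 PM = 6 h 9 min − 45 min = 5 h 24 min → rounds to 5 h 20 min
Tue: 10:06 AM–3:32 PM = 5 h 26 min → rounds to 5 h 30 min
Wed: 9:29 AM–6:03 PM = 8 h 34 min → rounds to 8 h 30 min
Total credited: 19 h 20 min.

19.33 hours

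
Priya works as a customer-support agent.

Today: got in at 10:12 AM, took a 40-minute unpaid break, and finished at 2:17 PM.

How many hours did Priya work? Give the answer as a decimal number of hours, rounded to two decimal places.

3.42 hours

Today: 10:12 AM–2:17 PM = 4 h 5 min; less 40 min break → 3 h 25 min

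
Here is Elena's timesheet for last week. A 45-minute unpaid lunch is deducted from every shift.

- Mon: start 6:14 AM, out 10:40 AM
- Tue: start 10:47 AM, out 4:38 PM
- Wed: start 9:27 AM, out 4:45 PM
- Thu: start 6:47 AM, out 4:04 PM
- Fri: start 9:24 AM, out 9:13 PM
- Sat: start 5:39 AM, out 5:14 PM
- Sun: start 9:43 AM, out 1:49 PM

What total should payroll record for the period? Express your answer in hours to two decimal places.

49.12 hours

Mon: 6:14 AM–10:40 AM = 4 h 26 min; less 45 min break → 3 h 41 min
Tue: 10:47 AM–4:38 PM = 5 h 51 min; less 45 min break → 5 h 6 min
Wed: 9:27 AM–4:45 PM = 7 h 18 min; less 45 min break → 6 h 33 min
Thu: 6:47 AM–4:04 PM = 9 h 17 min; less 45 min break → 8 h 32 min
Fri: 9:24 AM–9:13 PM = 11 h 49 min; less 45 min break → 11 h 4 min
Sat: 5:39 AM–5:14 PM = 11 h 35 min; less 45 min break → 10 h 50 min
Sun: 9:43 AM–1:49 PM = 4 h 6 min; less 45 min break → 3 h 21 min
Total: 3 h 41 min + 5 h 6 min + 6 h 33 min + 8 h 32 min + 11 h 4 min + 10 h 50 min + 3 h 21 min = 49 h 7 min.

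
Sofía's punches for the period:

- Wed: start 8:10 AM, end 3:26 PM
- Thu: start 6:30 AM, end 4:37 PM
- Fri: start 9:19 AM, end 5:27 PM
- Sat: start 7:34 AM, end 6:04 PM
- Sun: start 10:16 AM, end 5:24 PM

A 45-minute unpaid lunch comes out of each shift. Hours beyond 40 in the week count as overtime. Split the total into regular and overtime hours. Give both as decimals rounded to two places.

Regular 39.40 hours, overtime 0.00 hours

Wed: 8:10 AM–3:26 PM = 7 h 16 min; less 45 min break → 6 h 31 min
Thu: 6:30 AM–4:37 PM = 10 h 7 min; less 45 min break → 9 h 22 min
Fri: 9:19 AM–5:27 PM = 8 h 8 min; less 45 min break → 7 h 23 min
Sat: 7:34 AM–6:04 PM = 10 h 30 min; less 45 min break → 9 h 45 min
Sun: 10:16 AM–5:24 PM = 7 h 8 min; less 45 min break → 6 h 23 min
Total worked: 39 h 24 min = 39.40 h.
Threshold 40 h → overtime 0 h 0 min, regular 39 h 24 min.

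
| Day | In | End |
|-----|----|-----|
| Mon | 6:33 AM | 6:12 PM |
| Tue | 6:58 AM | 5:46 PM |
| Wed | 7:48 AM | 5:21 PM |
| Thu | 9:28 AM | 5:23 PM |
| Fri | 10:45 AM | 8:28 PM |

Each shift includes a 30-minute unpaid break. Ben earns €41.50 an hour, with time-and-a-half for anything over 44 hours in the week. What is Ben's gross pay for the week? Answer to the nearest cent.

Mon: 6:33 AM–6:12 PM = 11 h 39 min; less 30 min break → 11 h 9 min
Tue: 6:58 AM–5:46 PM = 10 h 48 min; less 30 min break → 10 h 18 min
Wed: 7:48 AM–5:21 PM = 9 h 33 min; less 30 min break → 9 h 3 min
Thu: 9:28 AM–5:23 PM = 7 h 55 min; less 30 min break → 7 h 25 min
Fri: 10:45 AM–8:28 PM = 9 h 43 min; less 30 min break → 9 h 13 min
Total worked: 47 h 8 min = 2828 min.
Regular 44 h 0 min = 2640 min at €41.50/h; overtime 3 h 8 min = 188 min at €62.25/h.
Pay = (2640 × €41.50 + 188 × €62.25) ÷ 60 = €2021.05.

€2021.05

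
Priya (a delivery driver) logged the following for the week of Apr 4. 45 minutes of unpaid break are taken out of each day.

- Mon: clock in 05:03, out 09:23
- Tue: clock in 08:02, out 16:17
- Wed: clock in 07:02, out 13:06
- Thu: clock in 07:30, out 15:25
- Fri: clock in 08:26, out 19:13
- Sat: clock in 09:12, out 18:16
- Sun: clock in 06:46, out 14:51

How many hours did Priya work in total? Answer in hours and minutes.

49 h 15 min

Mon: 05:03–09:23 = 4 h 20 min; less 45 min break → 3 h 35 min
Tue: 08:02–16:17 = 8 h 15 min; less 45 min break → 7 h 30 min
Wed: 07:02–13:06 = 6 h 4 min; less 45 min break → 5 h 19 min
Thu: 07:30–15:25 = 7 h 55 min; less 45 min break → 7 h 10 min
Fri: 08:26–19:13 = 10 h 47 min; less 45 min break → 10 h 2 min
Sat: 09:12–18:16 = 9 h 4 min; less 45 min break → 8 h 19 min
Sun: 06:46–14:51 = 8 h 5 min; less 45 min break → 7 h 20 min
Total: 3 h 35 min + 7 h 30 min + 5 h 19 min + 7 h 10 min + 10 h 2 min + 8 h 19 min + 7 h 20 min = 49 h 15 min.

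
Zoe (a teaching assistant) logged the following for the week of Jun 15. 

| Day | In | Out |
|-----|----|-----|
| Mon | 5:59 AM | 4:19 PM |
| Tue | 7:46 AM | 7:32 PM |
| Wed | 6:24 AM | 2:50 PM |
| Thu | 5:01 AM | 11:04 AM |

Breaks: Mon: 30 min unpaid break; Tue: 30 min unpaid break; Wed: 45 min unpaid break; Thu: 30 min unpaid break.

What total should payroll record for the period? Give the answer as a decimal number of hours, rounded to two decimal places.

34.33 hours

Mon: 5:59 AM–4:19 PM = 10 h 20 min; less 30 min break → 9 h 50 min
Tue: 7:46 AM–7:32 PM = 11 h 46 min; less 30 min break → 11 h 16 min
Wed: 6:24 AM–2:50 PM = 8 h 26 min; less 45 min break → 7 h 41 min
Thu: 5:01 AM–11:04 AM = 6 h 3 min; less 30 min break → 5 h 33 min
Total: 9 h 50 min + 11 h 16 min + 7 h 41 min + 5 h 33 min = 34 h 20 min.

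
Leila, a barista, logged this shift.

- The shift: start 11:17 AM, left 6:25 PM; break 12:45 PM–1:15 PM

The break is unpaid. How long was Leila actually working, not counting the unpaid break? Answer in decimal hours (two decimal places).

The shift: 11:17 AM–6:25 PM = 7 h 8 min; less 30 min break → 6 h 38 min

6.63 hours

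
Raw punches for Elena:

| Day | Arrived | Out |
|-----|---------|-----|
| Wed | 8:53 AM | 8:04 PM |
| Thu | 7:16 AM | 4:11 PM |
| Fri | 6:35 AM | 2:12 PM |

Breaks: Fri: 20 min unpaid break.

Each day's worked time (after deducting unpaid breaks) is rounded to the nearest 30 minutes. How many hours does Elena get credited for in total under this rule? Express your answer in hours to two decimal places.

Wed: 8:53 AM–8:04 PM = 11 h 11 min → rounds to 11 h 0 min
Thu: 7:16 AM–4:11 PM = 8 h 55 min → rounds to 9 h 0 min
Fri: 6:35 AM–2:12 PM = 7 h 37 min − 20 min = 7 h 17 min → rounds to 7 h 30 min
Total credited: 27 h 30 min.

27.50 hours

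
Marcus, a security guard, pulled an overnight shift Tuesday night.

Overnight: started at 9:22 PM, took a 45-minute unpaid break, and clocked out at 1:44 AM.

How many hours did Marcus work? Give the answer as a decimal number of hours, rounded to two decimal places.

3.62 hours

Overnight: 9:22 PM → midnight = 2 h 38 min; midnight → 1:44 AM = 1 h 44 min; span 4 h 22 min; less 45 min break → 3 h 37 min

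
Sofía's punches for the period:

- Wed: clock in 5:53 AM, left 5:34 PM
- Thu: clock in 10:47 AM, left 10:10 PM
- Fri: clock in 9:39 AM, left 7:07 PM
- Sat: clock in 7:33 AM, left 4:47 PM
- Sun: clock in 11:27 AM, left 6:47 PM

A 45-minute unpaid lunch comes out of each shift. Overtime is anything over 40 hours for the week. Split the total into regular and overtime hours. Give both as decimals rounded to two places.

Regular 40.00 hours, overtime 5.35 hours

Wed: 5:53 AM–5:34 PM = 11 h 41 min; less 45 min break → 10 h 56 min
Thu: 10:47 AM–10:10 PM = 11 h 23 min; less 45 min break → 10 h 38 min
Fri: 9:39 AM–7:07 PM = 9 h 28 min; less 45 min break → 8 h 43 min
Sat: 7:33 AM–4:47 PM = 9 h 14 min; less 45 min break → 8 h 29 min
Sun: 11:27 AM–6:47 PM = 7 h 20 min; less 45 min break → 6 h 35 min
Total worked: 45 h 21 min = 45.35 h.
Threshold 40 h → overtime 5 h 21 min, regular 40 h 0 min.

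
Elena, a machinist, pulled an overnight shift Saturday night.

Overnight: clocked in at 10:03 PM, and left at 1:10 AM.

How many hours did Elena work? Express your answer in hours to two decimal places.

Overnight: 10:03 PM → midnight = 1 h 57 min; midnight → 1:10 AM = 1 h 10 min; span 3 h 7 min

3.12 hours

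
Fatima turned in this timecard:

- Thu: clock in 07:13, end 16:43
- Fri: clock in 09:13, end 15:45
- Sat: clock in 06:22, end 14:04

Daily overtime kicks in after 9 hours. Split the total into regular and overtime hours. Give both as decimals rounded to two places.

Regular 23.23 hours, overtime 0.50 hours

Thu: 07:13–16:43 = 9 h 30 min
Fri: 09:13–15:45 = 6 h 32 min
Sat: 06:22–14:04 = 7 h 42 min
Thu reg 9 h 0 min / OT 0 h 30 min; Fri reg 6 h 32 min / OT 0 h 0 min; Sat reg 7 h 42 min / OT 0 h 0 min.
Totals: regular 23 h 14 min, overtime 0 h 30 min.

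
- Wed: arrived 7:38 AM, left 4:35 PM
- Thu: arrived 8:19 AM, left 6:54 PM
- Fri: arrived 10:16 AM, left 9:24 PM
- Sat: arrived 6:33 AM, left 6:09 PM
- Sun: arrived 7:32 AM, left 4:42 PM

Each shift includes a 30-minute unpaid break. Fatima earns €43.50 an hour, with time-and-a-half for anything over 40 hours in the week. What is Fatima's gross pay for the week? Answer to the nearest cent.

Wed: 7:38 AM–4:35 PM = 8 h 57 min; less 30 min break → 8 h 27 min
Thu: 8:19 AM–6:54 PM = 10 h 35 min; less 30 min break → 10 h 5 min
Fri: 10:16 AM–9:24 PM = 11 h 8 min; less 30 min break → 10 h 38 min
Sat: 6:33 AM–6:09 PM = 11 h 36 min; less 30 min break → 11 h 6 min
Sun: 7:32 AM–4:42 PM = 9 h 10 min; less 30 min break → 8 h 40 min
Total worked: 48 h 56 min = 2936 min.
Regular 40 h 0 min = 2400 min at €43.50/h; overtime 8 h 56 min = 536 min at €65.25/h.
Pay = (2400 × €43.50 + 536 × €65.25) ÷ 60 = €2322.90.

€2322.90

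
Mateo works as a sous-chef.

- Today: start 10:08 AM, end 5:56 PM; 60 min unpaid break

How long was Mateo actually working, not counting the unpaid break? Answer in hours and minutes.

Today: 10:08 AM–5:56 PM = 7 h 48 min; less 60 min break → 6 h 48 min

6 h 48 min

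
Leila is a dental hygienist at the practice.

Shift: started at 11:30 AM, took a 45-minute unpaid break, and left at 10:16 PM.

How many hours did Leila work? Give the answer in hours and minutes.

10 h 1 min

Shift: 11:30 AM–10:16 PM = 10 h 46 min; less 45 min break → 10 h 1 min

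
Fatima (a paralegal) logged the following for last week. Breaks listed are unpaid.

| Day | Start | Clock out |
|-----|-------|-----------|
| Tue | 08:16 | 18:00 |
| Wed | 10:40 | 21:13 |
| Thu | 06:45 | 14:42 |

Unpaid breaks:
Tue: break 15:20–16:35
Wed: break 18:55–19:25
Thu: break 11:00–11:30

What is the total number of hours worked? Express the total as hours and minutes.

25 h 59 min

Tue: 08:16–18:00 = 9 h 44 min; less 75 min break → 8 h 29 min
Wed: 10:40–21:13 = 10 h 33 min; less 30 min break → 10 h 3 min
Thu: 06:45–14:42 = 7 h 57 min; less 30 min break → 7 h 27 min
Total: 8 h 29 min + 10 h 3 min + 7 h 27 min = 25 h 59 min.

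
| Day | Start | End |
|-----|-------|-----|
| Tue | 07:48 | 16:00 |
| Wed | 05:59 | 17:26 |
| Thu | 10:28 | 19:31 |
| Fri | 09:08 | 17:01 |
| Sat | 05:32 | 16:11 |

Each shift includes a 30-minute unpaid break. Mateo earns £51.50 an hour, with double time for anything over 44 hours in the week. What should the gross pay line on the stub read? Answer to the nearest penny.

£2341.53

Tue: 07:48–16:00 = 8 h 12 min; less 30 min break → 7 h 42 min
Wed: 05:59–17:26 = 11 h 27 min; less 30 min break → 10 h 57 min
Thu: 10:28–19:31 = 9 h 3 min; less 30 min break → 8 h 33 min
Fri: 09:08–17:01 = 7 h 53 min; less 30 min break → 7 h 23 min
Sat: 05:32–16:11 = 10 h 39 min; less 30 min break → 10 h 9 min
Total worked: 44 h 44 min = 2684 min.
Regular 44 h 0 min = 2640 min at £51.50/h; overtime 0 h 44 min = 44 min at £103.00/h.
Pay = (2640 × £51.50 + 44 × £103.00) ÷ 60 = £2341.53.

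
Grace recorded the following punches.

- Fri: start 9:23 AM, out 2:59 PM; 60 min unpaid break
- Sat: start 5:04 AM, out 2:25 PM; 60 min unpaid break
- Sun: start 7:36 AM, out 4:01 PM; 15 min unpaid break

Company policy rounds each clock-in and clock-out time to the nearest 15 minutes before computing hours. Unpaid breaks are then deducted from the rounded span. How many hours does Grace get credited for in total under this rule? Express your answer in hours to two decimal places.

Fri: in 9:23 AM→9:30 AM, out 2:59 PM→3:00 PM; 5 h 30 min − 60 min = 4 h 30 min
Sat: in 5:04 AM→5:00 AM, out 2:25 PM→2:30 PM; 9 h 30 min − 60 min = 8 h 30 min
Sun: in 7:36 AM→7:30 AM, out 4:01 PM→4:00 PM; 8 h 30 min − 15 min = 8 h 15 min
Total credited: 21 h 15 min.

21.25 hours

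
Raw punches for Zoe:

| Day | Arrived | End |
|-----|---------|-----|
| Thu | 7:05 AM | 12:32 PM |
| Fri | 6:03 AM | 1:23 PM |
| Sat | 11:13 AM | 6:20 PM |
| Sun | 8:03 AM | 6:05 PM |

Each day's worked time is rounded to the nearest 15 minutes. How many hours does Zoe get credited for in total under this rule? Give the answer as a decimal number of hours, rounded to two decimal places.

Thu: 7:05 AM–12:32 PM = 5 h 27 min → rounds to 5 h 30 min
Fri: 6:03 AM–1:23 PM = 7 h 20 min → rounds to 7 h 15 min
Sat: 11:13 AM–6:20 PM = 7 h 7 min → rounds to 7 h 0 min
Sun: 8:03 AM–6:05 PM = 10 h 2 min → rounds to 10 h 0 min
Total credited: 29 h 45 min.

29.75 hours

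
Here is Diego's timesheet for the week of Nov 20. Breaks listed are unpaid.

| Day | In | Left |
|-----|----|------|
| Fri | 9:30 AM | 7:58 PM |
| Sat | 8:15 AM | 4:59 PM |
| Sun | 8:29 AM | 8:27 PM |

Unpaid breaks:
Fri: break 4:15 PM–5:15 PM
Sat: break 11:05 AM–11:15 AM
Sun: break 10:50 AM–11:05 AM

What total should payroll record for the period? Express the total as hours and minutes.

Fri: 9:30 AM–7:58 PM = 10 h 28 min; less 60 min break → 9 h 28 min
Sat: 8:15 AM–4:59 PM = 8 h 44 min; less 10 min break → 8 h 34 min
Sun: 8:29 AM–8:27 PM = 11 h 58 min; less 15 min break → 11 h 43 min
Total: 9 h 28 min + 8 h 34 min + 11 h 43 min = 29 h 45 min.

29 h 45 min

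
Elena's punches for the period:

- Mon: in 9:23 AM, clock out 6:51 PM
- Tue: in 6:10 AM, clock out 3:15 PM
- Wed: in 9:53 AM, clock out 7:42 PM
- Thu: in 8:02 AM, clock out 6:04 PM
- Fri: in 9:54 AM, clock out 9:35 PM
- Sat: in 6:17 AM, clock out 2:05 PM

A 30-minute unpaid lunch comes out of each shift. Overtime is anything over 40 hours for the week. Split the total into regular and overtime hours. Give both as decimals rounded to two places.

Mon: 9:23 AM–6:51 PM = 9 h 28 min; less 30 min break → 8 h 58 min
Tue: 6:10 AM–3:15 PM = 9 h 5 min; less 30 min break → 8 h 35 min
Wed: 9:53 AM–7:42 PM = 9 h 49 min; less 30 min break → 9 h 19 min
Thu: 8:02 AM–6:04 PM = 10 h 2 min; less 30 min break → 9 h 32 min
Fri: 9:54 AM–9:35 PM = 11 h 41 min; less 30 min break → 11 h 11 min
Sat: 6:17 AM–2:05 PM = 7 h 48 min; less 30 min break → 7 h 18 min
Total worked: 54 h 53 min = 54.88 h.
Threshold 40 h → overtime 14 h 53 min, regular 40 h 0 min.

Regular 40.00 hours, overtime 14.88 hours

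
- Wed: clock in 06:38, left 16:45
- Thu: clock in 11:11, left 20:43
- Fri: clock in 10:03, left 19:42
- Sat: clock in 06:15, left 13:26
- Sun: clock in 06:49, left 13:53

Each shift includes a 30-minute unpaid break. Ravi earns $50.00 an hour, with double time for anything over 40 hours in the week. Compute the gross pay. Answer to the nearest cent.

$2105.00

Wed: 06:38–16:45 = 10 h 7 min; less 30 min break → 9 h 37 min
Thu: 11:11–20:43 = 9 h 32 min; less 30 min break → 9 h 2 min
Fri: 10:03–19:42 = 9 h 39 min; less 30 min break → 9 h 9 min
Sat: 06:15–13:26 = 7 h 11 min; less 30 min break → 6 h 41 min
Sun: 06:49–13:53 = 7 h 4 min; less 30 min break → 6 h 34 min
Total worked: 41 h 3 min = 2463 min.
Regular 40 h 0 min = 2400 min at $50.00/h; overtime 1 h 3 min = 63 min at $100.00/h.
Pay = (2400 × $50.00 + 63 × $100.00) ÷ 60 = $2105.00.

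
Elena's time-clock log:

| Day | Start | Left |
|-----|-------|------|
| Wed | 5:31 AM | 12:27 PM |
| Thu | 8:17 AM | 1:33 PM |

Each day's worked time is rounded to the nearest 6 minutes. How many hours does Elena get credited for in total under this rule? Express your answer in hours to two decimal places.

12.20 hours

Wed: 5:31 AM–12:27 PM = 6 h 56 min → rounds to 6 h 54 min
Thu: 8:17 AM–1:33 PM = 5 h 16 min → rounds to 5 h 18 min
Total credited: 12 h 12 min.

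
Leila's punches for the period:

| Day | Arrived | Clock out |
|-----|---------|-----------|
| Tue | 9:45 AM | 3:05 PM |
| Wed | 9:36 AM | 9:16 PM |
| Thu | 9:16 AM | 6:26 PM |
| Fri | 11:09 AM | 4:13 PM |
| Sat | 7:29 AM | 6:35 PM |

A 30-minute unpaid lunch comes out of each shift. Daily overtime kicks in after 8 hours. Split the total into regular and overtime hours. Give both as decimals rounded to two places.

Tue: 9:45 AM–3:05 PM = 5 h 20 min; less 30 min break → 4 h 50 min
Wed: 9:36 AM–9:16 PM = 11 h 40 min; less 30 min break → 11 h 10 min
Thu: 9:16 AM–6:26 PM = 9 h 10 min; less 30 min break → 8 h 40 min
Fri: 11:09 AM–4:13 PM = 5 h 4 min; less 30 min break → 4 h 34 min
Sat: 7:29 AM–6:35 PM = 11 h 6 min; less 30 min break → 10 h 36 min
Tue reg 4 h 50 min / OT 0 h 0 min; Wed reg 8 h 0 min / OT 3 h 10 min; Thu reg 8 h 0 min / OT 0 h 40 min; Fri reg 4 h 34 min / OT 0 h 0 min; Sat reg 8 h 0 min / OT 2 h 36 min.
Totals: regular 33 h 24 min, overtime 6 h 26 min.

Regular 33.40 hours, overtime 6.43 hours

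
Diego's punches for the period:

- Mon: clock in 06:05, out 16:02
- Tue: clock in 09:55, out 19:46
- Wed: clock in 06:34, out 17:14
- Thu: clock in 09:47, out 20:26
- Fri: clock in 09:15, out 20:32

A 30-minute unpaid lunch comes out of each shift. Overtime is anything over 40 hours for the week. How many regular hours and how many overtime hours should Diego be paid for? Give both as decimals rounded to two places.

Regular 40.00 hours, overtime 9.90 hours

Mon: 06:05–16:02 = 9 h 57 min; less 30 min break → 9 h 27 min
Tue: 09:55–19:46 = 9 h 51 min; less 30 min break → 9 h 21 min
Wed: 06:34–17:14 = 10 h 40 min; less 30 min break → 10 h 10 min
Thu: 09:47–20:26 = 10 h 39 min; less 30 min break → 10 h 9 min
Fri: 09:15–20:32 = 11 h 17 min; less 30 min break → 10 h 47 min
Total worked: 49 h 54 min = 49.90 h.
Threshold 40 h → overtime 9 h 54 min, regular 40 h 0 min.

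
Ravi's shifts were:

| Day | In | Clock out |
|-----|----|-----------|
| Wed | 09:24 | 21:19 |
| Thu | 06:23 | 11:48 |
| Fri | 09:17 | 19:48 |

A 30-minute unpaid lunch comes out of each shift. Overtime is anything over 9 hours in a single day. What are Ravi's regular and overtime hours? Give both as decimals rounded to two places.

Wed: 09:24–21:19 = 11 h 55 min; less 30 min break → 11 h 25 min
Thu: 06:23–11:48 = 5 h 25 min; less 30 min break → 4 h 55 min
Fri: 09:17–19:48 = 10 h 31 min; less 30 min break → 10 h 1 min
Wed reg 9 h 0 min / OT 2 h 25 min; Thu reg 4 h 55 min / OT 0 h 0 min; Fri reg 9 h 0 min / OT 1 h 1 min.
Totals: regular 22 h 55 min, overtime 3 h 26 min.

Regular 22.92 hours, overtime 3.43 hours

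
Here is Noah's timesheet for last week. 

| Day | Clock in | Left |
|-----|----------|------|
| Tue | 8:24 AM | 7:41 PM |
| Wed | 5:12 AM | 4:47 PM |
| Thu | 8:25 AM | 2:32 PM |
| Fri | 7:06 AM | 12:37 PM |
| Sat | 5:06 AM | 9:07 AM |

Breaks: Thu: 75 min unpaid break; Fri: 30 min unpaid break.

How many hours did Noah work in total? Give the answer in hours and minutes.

36 h 46 min

Tue: 8:24 AM–7:41 PM = 11 h 17 min
Wed: 5:12 AM–4:47 PM = 11 h 35 min
Thu: 8:25 AM–2:32 PM = 6 h 7 min; less 75 min break → 4 h 52 min
Fri: 7:06 AM–12:37 PM = 5 h 31 min; less 30 min break → 5 h 1 min
Sat: 5:06 AM–9:07 AM = 4 h 1 min
Total: 11 h 17 min + 11 h 35 min + 4 h 52 min + 5 h 1 min + 4 h 1 min = 36 h 46 min.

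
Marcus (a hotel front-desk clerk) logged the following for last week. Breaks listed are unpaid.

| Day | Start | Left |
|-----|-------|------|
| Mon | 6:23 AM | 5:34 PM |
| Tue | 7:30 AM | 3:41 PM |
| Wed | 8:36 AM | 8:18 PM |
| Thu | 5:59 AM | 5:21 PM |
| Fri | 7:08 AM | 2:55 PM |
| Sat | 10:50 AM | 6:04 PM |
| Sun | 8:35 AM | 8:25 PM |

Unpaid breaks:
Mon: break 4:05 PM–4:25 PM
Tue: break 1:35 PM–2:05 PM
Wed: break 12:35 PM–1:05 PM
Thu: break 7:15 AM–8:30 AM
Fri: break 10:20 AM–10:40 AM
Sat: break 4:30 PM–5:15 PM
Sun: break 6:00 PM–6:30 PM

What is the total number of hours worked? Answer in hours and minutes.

65 h 7 min

Mon: 6:23 AM–5:34 PM = 11 h 11 min; less 20 min break → 10 h 51 min
Tue: 7:30 AM–3:41 PM = 8 h 11 min; less 30 min break → 7 h 41 min
Wed: 8:36 AM–8:18 PM = 11 h 42 min; less 30 min break → 11 h 12 min
Thu: 5:59 AM–5:21 PM = 11 h 22 min; less 75 min break → 10 h 7 min
Fri: 7:08 AM–2:55 PM = 7 h 47 min; less 20 min break → 7 h 27 min
Sat: 10:50 AM–6:04 PM = 7 h 14 min; less 45 min break → 6 h 29 min
Sun: 8:35 AM–8:25 PM = 11 h 50 min; less 30 min break → 11 h 20 min
Total: 10 h 51 min + 7 h 41 min + 11 h 12 min + 10 h 7 min + 7 h 27 min + 6 h 29 min + 11 h 20 min = 65 h 7 min.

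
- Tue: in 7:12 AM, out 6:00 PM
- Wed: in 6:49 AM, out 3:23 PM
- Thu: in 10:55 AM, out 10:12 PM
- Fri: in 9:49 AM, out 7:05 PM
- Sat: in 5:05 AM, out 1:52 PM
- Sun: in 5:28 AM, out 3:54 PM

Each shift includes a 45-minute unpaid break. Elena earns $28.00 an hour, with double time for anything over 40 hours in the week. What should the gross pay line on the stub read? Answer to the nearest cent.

$1939.47

Tue: 7:12 AM–6:00 PM = 10 h 48 min; less 45 min break → 10 h 3 min
Wed: 6:49 AM–3:23 PM = 8 h 34 min; less 45 min break → 7 h 49 min
Thu: 10:55 AM–10:12 PM = 11 h 17 min; less 45 min break → 10 h 32 min
Fri: 9:49 AM–7:05 PM = 9 h 16 min; less 45 min break → 8 h 31 min
Sat: 5:05 AM–1:52 PM = 8 h 47 min; less 45 min break → 8 h 2 min
Sun: 5:28 AM–3:54 PM = 10 h 26 min; less 45 min break → 9 h 41 min
Total worked: 54 h 38 min = 3278 min.
Regular 40 h 0 min = 2400 min at $28.00/h; overtime 14 h 38 min = 878 min at $56.00/h.
Pay = (2400 × $28.00 + 878 × $56.00) ÷ 60 = $1939.47.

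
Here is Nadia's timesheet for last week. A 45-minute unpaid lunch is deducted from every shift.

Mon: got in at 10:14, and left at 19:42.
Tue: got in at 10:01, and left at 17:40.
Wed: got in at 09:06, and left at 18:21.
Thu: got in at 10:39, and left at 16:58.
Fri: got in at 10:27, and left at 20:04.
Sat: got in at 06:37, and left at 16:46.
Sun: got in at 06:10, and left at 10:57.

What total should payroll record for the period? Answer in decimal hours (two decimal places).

51.98 hours

Mon: 10:14–19:42 = 9 h 28 min; less 45 min break → 8 h 43 min
Tue: 10:01–17:40 = 7 h 39 min; less 45 min break → 6 h 54 min
Wed: 09:06–18:21 = 9 h 15 min; less 45 min break → 8 h 30 min
Thu: 10:39–16:58 = 6 h 19 min; less 45 min break → 5 h 34 min
Fri: 10:27–20:04 = 9 h 37 min; less 45 min break → 8 h 52 min
Sat: 06:37–16:46 = 10 h 9 min; less 45 min break → 9 h 24 min
Sun: 06:10–10:57 = 4 h 47 min; less 45 min break → 4 h 2 min
Total: 8 h 43 min + 6 h 54 min + 8 h 30 min + 5 h 34 min + 8 h 52 min + 9 h 24 min + 4 h 2 min = 51 h 59 min.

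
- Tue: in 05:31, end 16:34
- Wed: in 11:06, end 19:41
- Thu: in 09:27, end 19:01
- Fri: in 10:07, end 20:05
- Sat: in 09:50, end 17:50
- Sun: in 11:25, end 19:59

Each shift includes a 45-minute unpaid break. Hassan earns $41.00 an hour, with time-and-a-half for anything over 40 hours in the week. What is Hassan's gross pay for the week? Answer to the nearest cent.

Tue: 05:31–16:34 = 11 h 3 min; less 45 min break → 10 h 18 min
Wed: 11:06–19:41 = 8 h 35 min; less 45 min break → 7 h 50 min
Thu: 09:27–19:01 = 9 h 34 min; less 45 min break → 8 h 49 min
Fri: 10:07–20:05 = 9 h 58 min; less 45 min break → 9 h 13 min
Sat: 09:50–17:50 = 8 h 0 min; less 45 min break → 7 h 15 min
Sun: 11:25–19:59 = 8 h 34 min; less 45 min break → 7 h 49 min
Total worked: 51 h 14 min = 3074 min.
Regular 40 h 0 min = 2400 min at $41.00/h; overtime 11 h 14 min = 674 min at $61.50/h.
Pay = (2400 × $41.00 + 674 × $61.50) ÷ 60 = $2330.85.

$2330.85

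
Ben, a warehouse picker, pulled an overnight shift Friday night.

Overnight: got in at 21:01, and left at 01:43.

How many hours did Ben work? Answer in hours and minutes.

Overnight: 21:01 → midnight = 2 h 59 min; midnight → 01:43 = 1 h 43 min; span 4 h 42 min

4 h 42 min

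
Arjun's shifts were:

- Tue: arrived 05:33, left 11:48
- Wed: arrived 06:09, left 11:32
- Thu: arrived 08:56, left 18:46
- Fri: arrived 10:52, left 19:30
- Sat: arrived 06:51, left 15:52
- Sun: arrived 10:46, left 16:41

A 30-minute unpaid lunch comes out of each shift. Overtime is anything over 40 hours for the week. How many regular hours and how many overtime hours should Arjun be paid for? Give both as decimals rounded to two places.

Regular 40.00 hours, overtime 2.03 hours

Tue: 05:33–11:48 = 6 h 15 min; less 30 min break → 5 h 45 min
Wed: 06:09–11:32 = 5 h 23 min; less 30 min break → 4 h 53 min
Thu: 08:56–18:46 = 9 h 50 min; less 30 min break → 9 h 20 min
Fri: 10:52–19:30 = 8 h 38 min; less 30 min break → 8 h 8 min
Sat: 06:51–15:52 = 9 h 1 min; less 30 min break → 8 h 31 min
Sun: 10:46–16:41 = 5 h 55 min; less 30 min break → 5 h 25 min
Total worked: 42 h 2 min = 42.03 h.
Threshold 40 h → overtime 2 h 2 min, regular 40 h 0 min.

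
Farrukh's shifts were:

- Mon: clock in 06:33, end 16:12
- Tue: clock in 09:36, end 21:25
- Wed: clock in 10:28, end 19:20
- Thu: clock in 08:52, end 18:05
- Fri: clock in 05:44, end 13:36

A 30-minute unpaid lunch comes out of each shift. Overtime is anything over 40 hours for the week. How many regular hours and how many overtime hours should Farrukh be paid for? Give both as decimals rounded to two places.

Regular 40.00 hours, overtime 4.92 hours

Mon: 06:33–16:12 = 9 h 39 min; less 30 min break → 9 h 9 min
Tue: 09:36–21:25 = 11 h 49 min; less 30 min break → 11 h 19 min
Wed: 10:28–19:20 = 8 h 52 min; less 30 min break → 8 h 22 min
Thu: 08:52–18:05 = 9 h 13 min; less 30 min break → 8 h 43 min
Fri: 05:44–13:36 = 7 h 52 min; less 30 min break → 7 h 22 min
Total worked: 44 h 55 min = 44.92 h.
Threshold 40 h → overtime 4 h 55 min, regular 40 h 0 min.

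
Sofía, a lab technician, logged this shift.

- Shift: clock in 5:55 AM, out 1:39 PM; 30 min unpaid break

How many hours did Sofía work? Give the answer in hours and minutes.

Shift: 5:55 AM–1:39 PM = 7 h 44 min; less 30 min break → 7 h 14 min

7 h 14 min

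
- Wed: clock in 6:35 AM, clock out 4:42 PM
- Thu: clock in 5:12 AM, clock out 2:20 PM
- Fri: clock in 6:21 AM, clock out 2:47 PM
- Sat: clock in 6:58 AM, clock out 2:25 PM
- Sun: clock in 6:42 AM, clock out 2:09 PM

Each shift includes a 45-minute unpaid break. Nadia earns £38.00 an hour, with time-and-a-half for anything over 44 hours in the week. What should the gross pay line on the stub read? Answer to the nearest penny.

Wed: 6:35 AM–4:42 PM = 10 h 7 min; less 45 min break → 9 h 22 min
Thu: 5:12 AM–2:20 PM = 9 h 8 min; less 45 min break → 8 h 23 min
Fri: 6:21 AM–2:47 PM = 8 h 26 min; less 45 min break → 7 h 41 min
Sat: 6:58 AM–2:25 PM = 7 h 27 min; less 45 min break → 6 h 42 min
Sun: 6:42 AM–2:09 PM = 7 h 27 min; less 45 min break → 6 h 42 min
Total worked: 38 h 50 min = 2330 min.
Regular 38 h 50 min = 2330 min at £38.00/h; overtime 0 h 0 min = 0 min at £57.00/h.
Pay = (2330 × £38.00 + 0 × £57.00) ÷ 60 = £1475.67.

£1475.67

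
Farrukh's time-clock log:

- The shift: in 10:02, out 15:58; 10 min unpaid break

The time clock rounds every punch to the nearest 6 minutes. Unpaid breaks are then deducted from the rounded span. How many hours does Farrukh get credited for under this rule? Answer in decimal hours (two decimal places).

The shift: in 10:02→10:00, out 15:58→16:00; 6 h 0 min − 10 min = 5 h 50 min

5.83 hours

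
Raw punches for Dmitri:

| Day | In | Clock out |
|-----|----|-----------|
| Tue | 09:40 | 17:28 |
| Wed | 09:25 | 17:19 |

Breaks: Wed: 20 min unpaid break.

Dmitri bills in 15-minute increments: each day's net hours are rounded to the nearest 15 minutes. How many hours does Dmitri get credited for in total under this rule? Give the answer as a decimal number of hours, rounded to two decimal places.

15.25 hours

Tue: 09:40–17:28 = 7 h 48 min → rounds to 7 h 45 min
Wed: 09:25–17:19 = 7 h 54 min − 20 min = 7 h 34 min → rounds to 7 h 30 min
Total credited: 15 h 15 min.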